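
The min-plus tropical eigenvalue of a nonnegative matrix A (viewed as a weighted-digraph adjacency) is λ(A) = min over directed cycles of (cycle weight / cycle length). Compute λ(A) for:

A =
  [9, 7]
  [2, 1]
λ(A) = 1

Enumerate directed cycles and compute their means (weight / length). Sample:
  cycle 0 → 0: weight = 9, length = 1, mean = 9/1 ≈ 9.000
  cycle 1 → 1: weight = 1, length = 1, mean = 1/1 ≈ 1.000
  cycle 0 → 1 → 0: weight = 9, length = 2, mean = 9/2 ≈ 4.500
  cycle 1 → 0 → 1: weight = 9, length = 2, mean = 9/2 ≈ 4.500
Minimum mean = 1.000, attained e.g. along the cycle 1 → 1 with weight 1 and length 1. So λ(A) = 1/1 = 1.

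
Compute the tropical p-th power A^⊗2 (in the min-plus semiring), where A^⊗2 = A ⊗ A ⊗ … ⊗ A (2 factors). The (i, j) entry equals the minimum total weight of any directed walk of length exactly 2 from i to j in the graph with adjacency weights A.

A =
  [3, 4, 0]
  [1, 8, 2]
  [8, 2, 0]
A^⊗2 =
  [5, 2, 0]
  [4, 4, 1]
  [3, 2, 0]

Each entry (A^⊗2)_ij equals the minimum over all length-2 walks i = v_0 → v_1 → … → v_2 = j of Σ_t A[v_t][v_{t+1}]. For example, for (i, j) = (0, 2) we minimise over 3 possible intermediate vertex sequences; the minimum is 0, attained along the walk 0 → 2 → 2.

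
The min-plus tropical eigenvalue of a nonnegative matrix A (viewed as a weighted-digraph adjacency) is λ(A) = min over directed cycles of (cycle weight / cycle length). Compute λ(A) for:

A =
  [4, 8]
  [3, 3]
λ(A) = 3

Enumerate directed cycles and compute their means (weight / length). Sample:
  cycle 0 → 0: weight = 4, length = 1, mean = 4/1 ≈ 4.000
  cycle 1 → 1: weight = 3, length = 1, mean = 3/1 ≈ 3.000
  cycle 0 → 1 → 0: weight = 11, length = 2, mean = 11/2 ≈ 5.500
  cycle 1 → 0 → 1: weight = 11, length = 2, mean = 11/2 ≈ 5.500
Minimum mean = 3.000, attained e.g. along the cycle 1 → 1 with weight 3 and length 1. So λ(A) = 3/1 = 3.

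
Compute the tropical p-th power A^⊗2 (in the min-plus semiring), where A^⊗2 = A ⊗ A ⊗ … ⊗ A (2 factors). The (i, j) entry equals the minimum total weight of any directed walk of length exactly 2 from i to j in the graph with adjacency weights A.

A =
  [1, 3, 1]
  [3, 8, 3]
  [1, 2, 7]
A^⊗2 =
  [2, 3, 2]
  [4, 5, 4]
  [2, 4, 2]

Each entry (A^⊗2)_ij equals the minimum over all length-2 walks i = v_0 → v_1 → … → v_2 = j of Σ_t A[v_t][v_{t+1}]. For example, for (i, j) = (0, 2) we minimise over 3 possible intermediate vertex sequences; the minimum is 2, attained along the walk 0 → 0 → 2.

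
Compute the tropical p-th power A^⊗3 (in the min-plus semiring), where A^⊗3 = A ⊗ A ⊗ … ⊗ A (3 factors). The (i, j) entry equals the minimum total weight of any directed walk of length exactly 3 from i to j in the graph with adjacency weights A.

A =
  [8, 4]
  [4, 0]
A^⊗3 =
  [8, 4]
  [4, 0]

Each entry (A^⊗3)_ij equals the minimum over all length-3 walks i = v_0 → v_1 → … → v_3 = j of Σ_t A[v_t][v_{t+1}]. For example, for (i, j) = (0, 1) we minimise over 4 possible intermediate vertex sequences; the minimum is 4, attained along the walk 0 → 1 → 1 → 1.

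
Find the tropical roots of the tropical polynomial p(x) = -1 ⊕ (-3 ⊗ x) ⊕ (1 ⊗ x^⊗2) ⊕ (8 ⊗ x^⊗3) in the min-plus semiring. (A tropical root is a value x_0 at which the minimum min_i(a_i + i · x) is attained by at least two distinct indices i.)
Roots: {-7, -4, 2}

Each tropical root is a break point of the lower envelope of the lines y = a_i + i · x (there are 4 lines, with slopes 0, 1, ..., 3). Only the lines that attain the minimum somewhere contribute to roots; other lines are dominated. Here the surviving (envelope) indices are i = 3, i = 2, i = 1, i = 0.
Intersections between consecutive envelope lines give the roots: for adjacent envelope indices i < j the intersection is x = (a_i − a_j) / (j − i). Reading off the sorted break points: {-7, -4, 2}.
Verification: at each break x_0, at least two indices attain the minimum of min_i(a_i + i · x_0).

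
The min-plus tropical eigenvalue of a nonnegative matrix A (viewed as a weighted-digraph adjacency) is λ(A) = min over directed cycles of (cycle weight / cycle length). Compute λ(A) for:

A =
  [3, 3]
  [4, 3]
λ(A) = 3

Enumerate directed cycles and compute their means (weight / length). Sample:
  cycle 0 → 0: weight = 3, length = 1, mean = 3/1 ≈ 3.000
  cycle 1 → 1: weight = 3, length = 1, mean = 3/1 ≈ 3.000
  cycle 0 → 1 → 0: weight = 7, length = 2, mean = 7/2 ≈ 3.500
  cycle 1 → 0 → 1: weight = 7, length = 2, mean = 7/2 ≈ 3.500
Minimum mean = 3.000, attained e.g. along the cycle 0 → 0 with weight 3 and length 1. So λ(A) = 3/1 = 3.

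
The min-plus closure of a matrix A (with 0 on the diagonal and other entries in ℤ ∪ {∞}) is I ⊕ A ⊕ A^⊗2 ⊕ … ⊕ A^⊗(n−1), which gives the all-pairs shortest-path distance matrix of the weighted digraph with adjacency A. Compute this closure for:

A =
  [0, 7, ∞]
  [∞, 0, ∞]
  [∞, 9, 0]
Closure =
  [0, 7, ∞]
  [∞, 0, ∞]
  [∞, 9, 0]

This is the Floyd-Warshall all-pairs shortest-path computation. For each intermediate vertex k = 0, 1, …, 2, update dist[i][j] ← min(dist[i][j], dist[i][k] + dist[k][j]). The final matrix gives, for each (i, j), the minimum total weight of any directed path from i to j (possibly empty when i = j).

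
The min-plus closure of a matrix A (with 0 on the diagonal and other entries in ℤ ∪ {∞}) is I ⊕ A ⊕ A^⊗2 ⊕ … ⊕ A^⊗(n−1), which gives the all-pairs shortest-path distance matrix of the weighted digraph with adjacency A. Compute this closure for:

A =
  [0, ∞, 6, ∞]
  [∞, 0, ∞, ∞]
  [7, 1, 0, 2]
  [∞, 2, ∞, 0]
Closure =
  [0, 7, 6, 8]
  [∞, 0, ∞, ∞]
  [7, 1, 0, 2]
  [∞, 2, ∞, 0]

This is the Floyd-Warshall all-pairs shortest-path computation. For each intermediate vertex k = 0, 1, …, 3, update dist[i][j] ← min(dist[i][j], dist[i][k] + dist[k][j]). The final matrix gives, for each (i, j), the minimum total weight of any directed path from i to j (possibly empty when i = j).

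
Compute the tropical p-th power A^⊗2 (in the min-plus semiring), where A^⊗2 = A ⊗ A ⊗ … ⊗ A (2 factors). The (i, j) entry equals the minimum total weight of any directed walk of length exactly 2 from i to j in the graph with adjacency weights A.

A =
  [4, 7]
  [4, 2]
A^⊗2 =
  [8, 9]
  [6, 4]

Each entry (A^⊗2)_ij equals the minimum over all length-2 walks i = v_0 → v_1 → … → v_2 = j of Σ_t A[v_t][v_{t+1}]. For example, for (i, j) = (0, 1) we minimise over 2 possible intermediate vertex sequences; the minimum is 9, attained along the walk 0 → 1 → 1.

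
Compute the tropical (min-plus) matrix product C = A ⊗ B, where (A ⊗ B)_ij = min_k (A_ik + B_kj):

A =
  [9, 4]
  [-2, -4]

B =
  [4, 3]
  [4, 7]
A ⊗ B =
  [8, 11]
  [0, 1]

Apply the min-plus product entry-by-entry:
  C[0][0] = min over k of (A[0][0] + B[0][0] = 9 + 4 = 13, A[0][1] + B[1][0] = 4 + 4 = 8) = 8 (attained at k = 1)
  C[0][1] = min over k of (A[0][0] + B[0][1] = 9 + 3 = 12, A[0][1] + B[1][1] = 4 + 7 = 11) = 11 (attained at k = 1)
  C[1][0] = min over k of (A[1][0] + B[0][0] = -2 + 4 = 2, A[1][1] + B[1][0] = -4 + 4 = 0) = 0 (attained at k = 1)
  C[1][1] = min over k of (A[1][0] + B[0][1] = -2 + 3 = 1, A[1][1] + B[1][1] = -4 + 7 = 3) = 1 (attained at k = 0)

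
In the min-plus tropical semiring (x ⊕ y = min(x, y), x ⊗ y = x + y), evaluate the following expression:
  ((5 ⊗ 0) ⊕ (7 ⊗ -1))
((5 ⊗ 0) ⊕ (7 ⊗ -1)) = 5

Expand innermost to outermost. Recall ⊕ takes the minimum of its arguments and ⊗ takes their sum. Working out the expression ((5 ⊗ 0) ⊕ (7 ⊗ -1)) gives 5.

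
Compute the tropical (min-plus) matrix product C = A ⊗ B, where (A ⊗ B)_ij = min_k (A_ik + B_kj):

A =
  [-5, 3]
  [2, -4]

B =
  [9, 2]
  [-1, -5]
A ⊗ B =
  [2, -3]
  [-5, -9]

Apply the min-plus product entry-by-entry:
  C[0][0] = min over k of (A[0][0] + B[0][0] = -5 + 9 = 4, A[0][1] + B[1][0] = 3 + -1 = 2) = 2 (attained at k = 1)
  C[0][1] = min over k of (A[0][0] + B[0][1] = -5 + 2 = -3, A[0][1] + B[1][1] = 3 + -5 = -2) = -3 (attained at k = 0)
  C[1][0] = min over k of (A[1][0] + B[0][0] = 2 + 9 = 11, A[1][1] + B[1][0] = -4 + -1 = -5) = -5 (attained at k = 1)
  C[1][1] = min over k of (A[1][0] + B[0][1] = 2 + 2 = 4, A[1][1] + B[1][1] = -4 + -5 = -9) = -9 (attained at k = 1)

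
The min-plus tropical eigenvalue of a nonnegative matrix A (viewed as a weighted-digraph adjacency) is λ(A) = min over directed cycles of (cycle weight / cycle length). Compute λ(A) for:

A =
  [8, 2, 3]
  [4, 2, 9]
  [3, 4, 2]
λ(A) = 2

Enumerate directed cycles and compute their means (weight / length). Sample:
  cycle 0 → 0: weight = 8, length = 1, mean = 8/1 ≈ 8.000
  cycle 1 → 1: weight = 2, length = 1, mean = 2/1 ≈ 2.000
  cycle 2 → 2: weight = 2, length = 1, mean = 2/1 ≈ 2.000
  cycle 0 → 1 → 0: weight = 6, length = 2, mean = 6/2 ≈ 3.000
  cycle 0 → 2 → 0: weight = 6, length = 2, mean = 6/2 ≈ 3.000
  cycle 1 → 0 → 1: weight = 6, length = 2, mean = 6/2 ≈ 3.000
Minimum mean = 2.000, attained e.g. along the cycle 1 → 1 with weight 2 and length 1. So λ(A) = 2/1 = 2.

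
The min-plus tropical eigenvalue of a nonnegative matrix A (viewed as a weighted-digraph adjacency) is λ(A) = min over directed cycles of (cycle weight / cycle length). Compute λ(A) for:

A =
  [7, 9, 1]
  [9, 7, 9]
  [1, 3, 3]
λ(A) = 1

Enumerate directed cycles and compute their means (weight / length). Sample:
  cycle 0 → 0: weight = 7, length = 1, mean = 7/1 ≈ 7.000
  cycle 1 → 1: weight = 7, length = 1, mean = 7/1 ≈ 7.000
  cycle 2 → 2: weight = 3, length = 1, mean = 3/1 ≈ 3.000
  cycle 0 → 1 → 0: weight = 18, length = 2, mean = 18/2 ≈ 9.000
  cycle 0 → 2 → 0: weight = 2, length = 2, mean = 2/2 ≈ 1.000
  cycle 1 → 0 → 1: weight = 18, length = 2, mean = 18/2 ≈ 9.000
Minimum mean = 1.000, attained e.g. along the cycle 0 → 2 → 0 with weight 2 and length 2. So λ(A) = 2/2 = 1.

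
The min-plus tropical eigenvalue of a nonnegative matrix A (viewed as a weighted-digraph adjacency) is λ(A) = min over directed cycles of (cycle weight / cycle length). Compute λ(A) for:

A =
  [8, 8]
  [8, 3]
λ(A) = 3

Enumerate directed cycles and compute their means (weight / length). Sample:
  cycle 0 → 0: weight = 8, length = 1, mean = 8/1 ≈ 8.000
  cycle 1 → 1: weight = 3, length = 1, mean = 3/1 ≈ 3.000
  cycle 0 → 1 → 0: weight = 16, length = 2, mean = 16/2 ≈ 8.000
  cycle 1 → 0 → 1: weight = 16, length = 2, mean = 16/2 ≈ 8.000
Minimum mean = 3.000, attained e.g. along the cycle 1 → 1 with weight 3 and length 1. So λ(A) = 3/1 = 3.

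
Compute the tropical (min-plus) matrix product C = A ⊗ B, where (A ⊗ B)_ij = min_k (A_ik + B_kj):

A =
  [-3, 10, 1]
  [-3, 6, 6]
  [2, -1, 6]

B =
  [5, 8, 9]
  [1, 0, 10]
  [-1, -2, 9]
A ⊗ B =
  [0, -1, 6]
  [2, 4, 6]
  [0, -1, 9]

Apply the min-plus product entry-by-entry:
  C[0][0] = min over k of (A[0][0] + B[0][0] = -3 + 5 = 2, A[0][1] + B[1][0] = 10 + 1 = 11, A[0][2] + B[2][0] = 1 + -1 = 0) = 0 (attained at k = 2)
  C[0][1] = min over k of (A[0][0] + B[0][1] = -3 + 8 = 5, A[0][1] + B[1][1] = 10 + 0 = 10, A[0][2] + B[2][1] = 1 + -2 = -1) = -1 (attained at k = 2)
  C[0][2] = min over k of (A[0][0] + B[0][2] = -3 + 9 = 6, A[0][1] + B[1][2] = 10 + 10 = 20, A[0][2] + B[2][2] = 1 + 9 = 10) = 6 (attained at k = 0)
  C[1][0] = min over k of (A[1][0] + B[0][0] = -3 + 5 = 2, A[1][1] + B[1][0] = 6 + 1 = 7, A[1][2] + B[2][0] = 6 + -1 = 5) = 2 (attained at k = 0)
  C[1][1] = min over k of (A[1][0] + B[0][1] = -3 + 8 = 5, A[1][1] + B[1][1] = 6 + 0 = 6, A[1][2] + B[2][1] = 6 + -2 = 4) = 4 (attained at k = 2)
  C[1][2] = min over k of (A[1][0] + B[0][2] = -3 + 9 = 6, A[1][1] + B[1][2] = 6 + 10 = 16, A[1][2] + B[2][2] = 6 + 9 = 15) = 6 (attained at k = 0)
  C[2][0] = min over k of (A[2][0] + B[0][0] = 2 + 5 = 7, A[2][1] + B[1][0] = -1 + 1 = 0, A[2][2] + B[2][0] = 6 + -1 = 5) = 0 (attained at k = 1)
  C[2][1] = min over k of (A[2][0] + B[0][1] = 2 + 8 = 10, A[2][1] + B[1][1] = -1 + 0 = -1, A[2][2] + B[2][1] = 6 + -2 = 4) = -1 (attained at k = 1)
  C[2][2] = min over k of (A[2][0] + B[0][2] = 2 + 9 = 11, A[2][1] + B[1][2] = -1 + 10 = 9, A[2][2] + B[2][2] = 6 + 9 = 15) = 9 (attained at k = 1)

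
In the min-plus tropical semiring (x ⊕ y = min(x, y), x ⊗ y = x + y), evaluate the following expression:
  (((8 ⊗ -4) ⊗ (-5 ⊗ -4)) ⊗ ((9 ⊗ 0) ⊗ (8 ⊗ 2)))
(((8 ⊗ -4) ⊗ (-5 ⊗ -4)) ⊗ ((9 ⊗ 0) ⊗ (8 ⊗ 2))) = 14

Expand innermost to outermost. Recall ⊕ takes the minimum of its arguments and ⊗ takes their sum. Working out the expression (((8 ⊗ -4) ⊗ (-5 ⊗ -4)) ⊗ ((9 ⊗ 0) ⊗ (8 ⊗ 2))) gives 14.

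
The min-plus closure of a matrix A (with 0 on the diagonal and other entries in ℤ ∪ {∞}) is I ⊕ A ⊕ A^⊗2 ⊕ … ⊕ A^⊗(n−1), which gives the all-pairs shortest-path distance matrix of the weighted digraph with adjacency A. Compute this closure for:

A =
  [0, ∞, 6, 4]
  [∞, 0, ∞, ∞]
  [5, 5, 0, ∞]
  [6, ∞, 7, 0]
Closure =
  [0, 11, 6, 4]
  [∞, 0, ∞, ∞]
  [5, 5, 0, 9]
  [6, 12, 7, 0]

This is the Floyd-Warshall all-pairs shortest-path computation. For each intermediate vertex k = 0, 1, …, 3, update dist[i][j] ← min(dist[i][j], dist[i][k] + dist[k][j]). The final matrix gives, for each (i, j), the minimum total weight of any directed path from i to j (possibly empty when i = j).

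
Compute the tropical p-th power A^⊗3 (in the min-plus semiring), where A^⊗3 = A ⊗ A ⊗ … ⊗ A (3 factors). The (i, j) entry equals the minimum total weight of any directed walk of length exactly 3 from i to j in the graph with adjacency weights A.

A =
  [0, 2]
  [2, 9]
A^⊗3 =
  [0, 2]
  [2, 4]

Each entry (A^⊗3)_ij equals the minimum over all length-3 walks i = v_0 → v_1 → … → v_3 = j of Σ_t A[v_t][v_{t+1}]. For example, for (i, j) = (0, 1) we minimise over 4 possible intermediate vertex sequences; the minimum is 2, attained along the walk 0 → 0 → 0 → 1.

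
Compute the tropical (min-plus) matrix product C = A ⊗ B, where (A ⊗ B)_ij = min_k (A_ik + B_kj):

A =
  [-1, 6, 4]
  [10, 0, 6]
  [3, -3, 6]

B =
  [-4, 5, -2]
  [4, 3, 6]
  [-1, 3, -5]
A ⊗ B =
  [-5, 4, -3]
  [4, 3, 1]
  [-1, 0, 1]

Apply the min-plus product entry-by-entry:
  C[0][0] = min over k of (A[0][0] + B[0][0] = -1 + -4 = -5, A[0][1] + B[1][0] = 6 + 4 = 10, A[0][2] + B[2][0] = 4 + -1 = 3) = -5 (attained at k = 0)
  C[0][1] = min over k of (A[0][0] + B[0][1] = -1 + 5 = 4, A[0][1] + B[1][1] = 6 + 3 = 9, A[0][2] + B[2][1] = 4 + 3 = 7) = 4 (attained at k = 0)
  C[0][2] = min over k of (A[0][0] + B[0][2] = -1 + -2 = -3, A[0][1] + B[1][2] = 6 + 6 = 12, A[0][2] + B[2][2] = 4 + -5 = -1) = -3 (attained at k = 0)
  C[1][0] = min over k of (A[1][0] + B[0][0] = 10 + -4 = 6, A[1][1] + B[1][0] = 0 + 4 = 4, A[1][2] + B[2][0] = 6 + -1 = 5) = 4 (attained at k = 1)
  C[1][1] = min over k of (A[1][0] + B[0][1] = 10 + 5 = 15, A[1][1] + B[1][1] = 0 + 3 = 3, A[1][2] + B[2][1] = 6 + 3 = 9) = 3 (attained at k = 1)
  C[1][2] = min over k of (A[1][0] + B[0][2] = 10 + -2 = 8, A[1][1] + B[1][2] = 0 + 6 = 6, A[1][2] + B[2][2] = 6 + -5 = 1) = 1 (attained at k = 2)
  C[2][0] = min over k of (A[2][0] + B[0][0] = 3 + -4 = -1, A[2][1] + B[1][0] = -3 + 4 = 1, A[2][2] + B[2][0] = 6 + -1 = 5) = -1 (attained at k = 0)
  C[2][1] = min over k of (A[2][0] + B[0][1] = 3 + 5 = 8, A[2][1] + B[1][1] = -3 + 3 = 0, A[2][2] + B[2][1] = 6 + 3 = 9) = 0 (attained at k = 1)
  C[2][2] = min over k of (A[2][0] + B[0][2] = 3 + -2 = 1, A[2][1] + B[1][2] = -3 + 6 = 3, A[2][2] + B[2][2] = 6 + -5 = 1) = 1 (attained at k = 0)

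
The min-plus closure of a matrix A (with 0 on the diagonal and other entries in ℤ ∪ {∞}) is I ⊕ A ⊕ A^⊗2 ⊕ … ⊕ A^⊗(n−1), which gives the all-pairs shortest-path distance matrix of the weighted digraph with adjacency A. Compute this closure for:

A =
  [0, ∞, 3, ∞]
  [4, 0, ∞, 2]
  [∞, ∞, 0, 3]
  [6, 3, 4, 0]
Closure =
  [0, 9, 3, 6]
  [4, 0, 6, 2]
  [9, 6, 0, 3]
  [6, 3, 4, 0]

This is the Floyd-Warshall all-pairs shortest-path computation. For each intermediate vertex k = 0, 1, …, 3, update dist[i][j] ← min(dist[i][j], dist[i][k] + dist[k][j]). The final matrix gives, for each (i, j), the minimum total weight of any directed path from i to j (possibly empty when i = j).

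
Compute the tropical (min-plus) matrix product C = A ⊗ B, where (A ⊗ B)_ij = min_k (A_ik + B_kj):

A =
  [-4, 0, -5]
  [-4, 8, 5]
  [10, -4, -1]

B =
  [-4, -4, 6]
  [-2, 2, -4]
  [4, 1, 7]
A ⊗ B =
  [-8, -8, -4]
  [-8, -8, 2]
  [-6, -2, -8]

Apply the min-plus product entry-by-entry:
  C[0][0] = min over k of (A[0][0] + B[0][0] = -4 + -4 = -8, A[0][1] + B[1][0] = 0 + -2 = -2, A[0][2] + B[2][0] = -5 + 4 = -1) = -8 (attained at k = 0)
  C[0][1] = min over k of (A[0][0] + B[0][1] = -4 + -4 = -8, A[0][1] + B[1][1] = 0 + 2 = 2, A[0][2] + B[2][1] = -5 + 1 = -4) = -8 (attained at k = 0)
  C[0][2] = min over k of (A[0][0] + B[0][2] = -4 + 6 = 2, A[0][1] + B[1][2] = 0 + -4 = -4, A[0][2] + B[2][2] = -5 + 7 = 2) = -4 (attained at k = 1)
  C[1][0] = min over k of (A[1][0] + B[0][0] = -4 + -4 = -8, A[1][1] + B[1][0] = 8 + -2 = 6, A[1][2] + B[2][0] = 5 + 4 = 9) = -8 (attained at k = 0)
  C[1][1] = min over k of (A[1][0] + B[0][1] = -4 + -4 = -8, A[1][1] + B[1][1] = 8 + 2 = 10, A[1][2] + B[2][1] = 5 + 1 = 6) = -8 (attained at k = 0)
  C[1][2] = min over k of (A[1][0] + B[0][2] = -4 + 6 = 2, A[1][1] + B[1][2] = 8 + -4 = 4, A[1][2] + B[2][2] = 5 + 7 = 12) = 2 (attained at k = 0)
  C[2][0] = min over k of (A[2][0] + B[0][0] = 10 + -4 = 6, A[2][1] + B[1][0] = -4 + -2 = -6, A[2][2] + B[2][0] = -1 + 4 = 3) = -6 (attained at k = 1)
  C[2][1] = min over k of (A[2][0] + B[0][1] = 10 + -4 = 6, A[2][1] + B[1][1] = -4 + 2 = -2, A[2][2] + B[2][1] = -1 + 1 = 0) = -2 (attained at k = 1)
  C[2][2] = min over k of (A[2][0] + B[0][2] = 10 + 6 = 16, A[2][1] + B[1][2] = -4 + -4 = -8, A[2][2] + B[2][2] = -1 + 7 = 6) = -8 (attained at k = 1)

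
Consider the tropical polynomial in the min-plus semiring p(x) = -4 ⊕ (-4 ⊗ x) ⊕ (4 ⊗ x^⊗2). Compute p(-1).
p(-1) = -5

A tropical monomial a ⊗ x^⊗i evaluates to a + i · x. Evaluating each term at x = -1:
  Term 0 contributes -4 + 0 · -1 = -4
  Term 1 contributes -4 + 1 · -1 = -5
  Term 2 contributes 4 + 2 · -1 = 2
p(-1) = ⊕ of these = min[-4, -5, 2] = -5.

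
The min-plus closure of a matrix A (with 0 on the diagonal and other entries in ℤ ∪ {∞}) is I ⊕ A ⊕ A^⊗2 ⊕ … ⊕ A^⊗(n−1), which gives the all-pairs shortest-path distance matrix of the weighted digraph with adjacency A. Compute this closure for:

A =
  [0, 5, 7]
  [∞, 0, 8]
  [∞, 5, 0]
Closure =
  [0, 5, 7]
  [∞, 0, 8]
  [∞, 5, 0]

This is the Floyd-Warshall all-pairs shortest-path computation. For each intermediate vertex k = 0, 1, …, 2, update dist[i][j] ← min(dist[i][j], dist[i][k] + dist[k][j]). The final matrix gives, for each (i, j), the minimum total weight of any directed path from i to j (possibly empty when i = j).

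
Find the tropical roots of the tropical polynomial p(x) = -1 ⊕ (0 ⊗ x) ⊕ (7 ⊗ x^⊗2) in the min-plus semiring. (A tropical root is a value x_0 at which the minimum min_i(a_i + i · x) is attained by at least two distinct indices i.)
Roots: {-7, -1}

Each tropical root is a break point of the lower envelope of the lines y = a_i + i · x (there are 3 lines, with slopes 0, 1, ..., 2). Only the lines that attain the minimum somewhere contribute to roots; other lines are dominated. Here the surviving (envelope) indices are i = 2, i = 1, i = 0.
Intersections between consecutive envelope lines give the roots: for adjacent envelope indices i < j the intersection is x = (a_i − a_j) / (j − i). Reading off the sorted break points: {-7, -1}.
Verification: at each break x_0, at least two indices attain the minimum of min_i(a_i + i · x_0).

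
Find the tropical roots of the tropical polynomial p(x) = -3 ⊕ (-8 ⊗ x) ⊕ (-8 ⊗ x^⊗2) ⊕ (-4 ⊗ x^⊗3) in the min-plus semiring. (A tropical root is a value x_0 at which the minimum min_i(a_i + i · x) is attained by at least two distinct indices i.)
Roots: {-4, 0, 5}

Each tropical root is a break point of the lower envelope of the lines y = a_i + i · x (there are 4 lines, with slopes 0, 1, ..., 3). Only the lines that attain the minimum somewhere contribute to roots; other lines are dominated. Here the surviving (envelope) indices are i = 3, i = 2, i = 1, i = 0.
Intersections between consecutive envelope lines give the roots: for adjacent envelope indices i < j the intersection is x = (a_i − a_j) / (j − i). Reading off the sorted break points: {-4, 0, 5}.
Verification: at each break x_0, at least two indices attain the minimum of min_i(a_i + i · x_0).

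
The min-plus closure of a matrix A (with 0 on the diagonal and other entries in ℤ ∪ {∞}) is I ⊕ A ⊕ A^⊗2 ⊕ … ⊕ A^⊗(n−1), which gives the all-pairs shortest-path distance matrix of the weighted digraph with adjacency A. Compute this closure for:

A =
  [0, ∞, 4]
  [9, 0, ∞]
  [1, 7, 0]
Closure =
  [0, 11, 4]
  [9, 0, 13]
  [1, 7, 0]

This is the Floyd-Warshall all-pairs shortest-path computation. For each intermediate vertex k = 0, 1, …, 2, update dist[i][j] ← min(dist[i][j], dist[i][k] + dist[k][j]). The final matrix gives, for each (i, j), the minimum total weight of any directed path from i to j (possibly empty when i = j).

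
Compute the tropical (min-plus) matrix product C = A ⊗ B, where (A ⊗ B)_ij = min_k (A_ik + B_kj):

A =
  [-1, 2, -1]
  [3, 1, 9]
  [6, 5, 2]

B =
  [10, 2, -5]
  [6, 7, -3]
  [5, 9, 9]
A ⊗ B =
  [4, 1, -6]
  [7, 5, -2]
  [7, 8, 1]

Apply the min-plus product entry-by-entry:
  C[0][0] = min over k of (A[0][0] + B[0][0] = -1 + 10 = 9, A[0][1] + B[1][0] = 2 + 6 = 8, A[0][2] + B[2][0] = -1 + 5 = 4) = 4 (attained at k = 2)
  C[0][1] = min over k of (A[0][0] + B[0][1] = -1 + 2 = 1, A[0][1] + B[1][1] = 2 + 7 = 9, A[0][2] + B[2][1] = -1 + 9 = 8) = 1 (attained at k = 0)
  C[0][2] = min over k of (A[0][0] + B[0][2] = -1 + -5 = -6, A[0][1] + B[1][2] = 2 + -3 = -1, A[0][2] + B[2][2] = -1 + 9 = 8) = -6 (attained at k = 0)
  C[1][0] = min over k of (A[1][0] + B[0][0] = 3 + 10 = 13, A[1][1] + B[1][0] = 1 + 6 = 7, A[1][2] + B[2][0] = 9 + 5 = 14) = 7 (attained at k = 1)
  C[1][1] = min over k of (A[1][0] + B[0][1] = 3 + 2 = 5, A[1][1] + B[1][1] = 1 + 7 = 8, A[1][2] + B[2][1] = 9 + 9 = 18) = 5 (attained at k = 0)
  C[1][2] = min over k of (A[1][0] + B[0][2] = 3 + -5 = -2, A[1][1] + B[1][2] = 1 + -3 = -2, A[1][2] + B[2][2] = 9 + 9 = 18) = -2 (attained at k = 0)
  C[2][0] = min over k of (A[2][0] + B[0][0] = 6 + 10 = 16, A[2][1] + B[1][0] = 5 + 6 = 11, A[2][2] + B[2][0] = 2 + 5 = 7) = 7 (attained at k = 2)
  C[2][1] = min over k of (A[2][0] + B[0][1] = 6 + 2 = 8, A[2][1] + B[1][1] = 5 + 7 = 12, A[2][2] + B[2][1] = 2 + 9 = 11) = 8 (attained at k = 0)
  C[2][2] = min over k of (A[2][0] + B[0][2] = 6 + -5 = 1, A[2][1] + B[1][2] = 5 + -3 = 2, A[2][2] + B[2][2] = 2 + 9 = 11) = 1 (attained at k = 0)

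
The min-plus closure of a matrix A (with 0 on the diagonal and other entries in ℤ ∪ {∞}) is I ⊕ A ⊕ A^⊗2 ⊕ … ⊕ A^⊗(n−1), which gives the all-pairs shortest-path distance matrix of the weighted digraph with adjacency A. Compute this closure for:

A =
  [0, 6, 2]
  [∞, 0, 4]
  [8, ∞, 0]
Closure =
  [0, 6, 2]
  [12, 0, 4]
  [8, 14, 0]

This is the Floyd-Warshall all-pairs shortest-path computation. For each intermediate vertex k = 0, 1, …, 2, update dist[i][j] ← min(dist[i][j], dist[i][k] + dist[k][j]). The final matrix gives, for each (i, j), the minimum total weight of any directed path from i to j (possibly empty when i = j).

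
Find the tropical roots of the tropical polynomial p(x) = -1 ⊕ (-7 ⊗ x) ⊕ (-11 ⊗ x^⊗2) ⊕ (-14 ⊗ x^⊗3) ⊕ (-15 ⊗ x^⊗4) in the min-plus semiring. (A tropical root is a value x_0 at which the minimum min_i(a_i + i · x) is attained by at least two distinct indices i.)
Roots: {1, 3, 4, 6}

Each tropical root is a break point of the lower envelope of the lines y = a_i + i · x (there are 5 lines, with slopes 0, 1, ..., 4). Only the lines that attain the minimum somewhere contribute to roots; other lines are dominated. Here the surviving (envelope) indices are i = 4, i = 3, i = 2, i = 1, i = 0.
Intersections between consecutive envelope lines give the roots: for adjacent envelope indices i < j the intersection is x = (a_i − a_j) / (j − i). Reading off the sorted break points: {1, 3, 4, 6}.
Verification: at each break x_0, at least two indices attain the minimum of min_i(a_i + i · x_0).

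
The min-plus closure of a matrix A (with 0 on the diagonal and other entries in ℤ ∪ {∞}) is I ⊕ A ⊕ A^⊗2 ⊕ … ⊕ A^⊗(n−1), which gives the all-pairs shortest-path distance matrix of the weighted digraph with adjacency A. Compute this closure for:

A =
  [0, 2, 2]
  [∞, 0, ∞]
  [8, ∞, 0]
Closure =
  [0, 2, 2]
  [∞, 0, ∞]
  [8, 10, 0]

This is the Floyd-Warshall all-pairs shortest-path computation. For each intermediate vertex k = 0, 1, …, 2, update dist[i][j] ← min(dist[i][j], dist[i][k] + dist[k][j]). The final matrix gives, for each (i, j), the minimum total weight of any directed path from i to j (possibly empty when i = j).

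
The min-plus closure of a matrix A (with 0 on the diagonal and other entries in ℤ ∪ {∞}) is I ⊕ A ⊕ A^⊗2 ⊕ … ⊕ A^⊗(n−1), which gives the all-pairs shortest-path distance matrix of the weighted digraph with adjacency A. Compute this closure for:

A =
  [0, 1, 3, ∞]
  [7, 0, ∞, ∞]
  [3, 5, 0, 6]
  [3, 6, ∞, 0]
Closure =
  [0, 1, 3, 9]
  [7, 0, 10, 16]
  [3, 4, 0, 6]
  [3, 4, 6, 0]

This is the Floyd-Warshall all-pairs shortest-path computation. For each intermediate vertex k = 0, 1, …, 3, update dist[i][j] ← min(dist[i][j], dist[i][k] + dist[k][j]). The final matrix gives, for each (i, j), the minimum total weight of any directed path from i to j (possibly empty when i = j).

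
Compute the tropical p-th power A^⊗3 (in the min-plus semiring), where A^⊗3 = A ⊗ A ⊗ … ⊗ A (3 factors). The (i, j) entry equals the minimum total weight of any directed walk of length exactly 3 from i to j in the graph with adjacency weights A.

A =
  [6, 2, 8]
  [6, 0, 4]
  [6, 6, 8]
A^⊗3 =
  [8, 2, 6]
  [6, 0, 4]
  [12, 6, 10]

Each entry (A^⊗3)_ij equals the minimum over all length-3 walks i = v_0 → v_1 → … → v_3 = j of Σ_t A[v_t][v_{t+1}]. For example, for (i, j) = (0, 2) we minimise over 9 possible intermediate vertex sequences; the minimum is 6, attained along the walk 0 → 1 → 1 → 2.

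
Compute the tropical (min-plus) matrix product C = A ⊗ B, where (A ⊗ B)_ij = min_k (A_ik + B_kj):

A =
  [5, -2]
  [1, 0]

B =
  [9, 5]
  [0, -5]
A ⊗ B =
  [-2, -7]
  [0, -5]

Apply the min-plus product entry-by-entry:
  C[0][0] = min over k of (A[0][0] + B[0][0] = 5 + 9 = 14, A[0][1] + B[1][0] = -2 + 0 = -2) = -2 (attained at k = 1)
  C[0][1] = min over k of (A[0][0] + B[0][1] = 5 + 5 = 10, A[0][1] + B[1][1] = -2 + -5 = -7) = -7 (attained at k = 1)
  C[1][0] = min over k of (A[1][0] + B[0][0] = 1 + 9 = 10, A[1][1] + B[1][0] = 0 + 0 = 0) = 0 (attained at k = 1)
  C[1][1] = min over k of (A[1][0] + B[0][1] = 1 + 5 = 6, A[1][1] + B[1][1] = 0 + -5 = -5) = -5 (attained at k = 1)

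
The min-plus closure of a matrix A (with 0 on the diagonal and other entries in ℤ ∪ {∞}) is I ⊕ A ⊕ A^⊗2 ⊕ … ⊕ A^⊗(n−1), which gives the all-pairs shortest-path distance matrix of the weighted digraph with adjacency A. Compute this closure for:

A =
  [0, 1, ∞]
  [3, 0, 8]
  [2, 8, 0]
Closure =
  [0, 1, 9]
  [3, 0, 8]
  [2, 3, 0]

This is the Floyd-Warshall all-pairs shortest-path computation. For each intermediate vertex k = 0, 1, …, 2, update dist[i][j] ← min(dist[i][j], dist[i][k] + dist[k][j]). The final matrix gives, for each (i, j), the minimum total weight of any directed path from i to j (possibly empty when i = j).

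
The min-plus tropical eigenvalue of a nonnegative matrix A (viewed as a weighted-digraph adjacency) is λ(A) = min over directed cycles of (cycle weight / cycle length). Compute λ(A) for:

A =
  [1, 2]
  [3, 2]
λ(A) = 1

Enumerate directed cycles and compute their means (weight / length). Sample:
  cycle 0 → 0: weight = 1, length = 1, mean = 1/1 ≈ 1.000
  cycle 1 → 1: weight = 2, length = 1, mean = 2/1 ≈ 2.000
  cycle 0 → 1 → 0: weight = 5, length = 2, mean = 5/2 ≈ 2.500
  cycle 1 → 0 → 1: weight = 5, length = 2, mean = 5/2 ≈ 2.500
Minimum mean = 1.000, attained e.g. along the cycle 0 → 0 with weight 1 and length 1. So λ(A) = 1/1 = 1.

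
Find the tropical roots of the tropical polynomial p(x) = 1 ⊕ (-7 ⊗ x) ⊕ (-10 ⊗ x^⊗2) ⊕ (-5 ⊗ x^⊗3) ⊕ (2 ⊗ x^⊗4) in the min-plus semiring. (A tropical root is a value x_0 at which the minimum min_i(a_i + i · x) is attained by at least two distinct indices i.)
Roots: {-7, -5, 3, 8}

Each tropical root is a break point of the lower envelope of the lines y = a_i + i · x (there are 5 lines, with slopes 0, 1, ..., 4). Only the lines that attain the minimum somewhere contribute to roots; other lines are dominated. Here the surviving (envelope) indices are i = 4, i = 3, i = 2, i = 1, i = 0.
Intersections between consecutive envelope lines give the roots: for adjacent envelope indices i < j the intersection is x = (a_i − a_j) / (j − i). Reading off the sorted break points: {-7, -5, 3, 8}.
Verification: at each break x_0, at least two indices attain the minimum of min_i(a_i + i · x_0).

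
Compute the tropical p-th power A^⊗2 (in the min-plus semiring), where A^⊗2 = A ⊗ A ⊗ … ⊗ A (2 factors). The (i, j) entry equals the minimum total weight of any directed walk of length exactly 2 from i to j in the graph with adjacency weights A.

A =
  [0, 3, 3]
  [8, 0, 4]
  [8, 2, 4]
A^⊗2 =
  [0, 3, 3]
  [8, 0, 4]
  [8, 2, 6]

Each entry (A^⊗2)_ij equals the minimum over all length-2 walks i = v_0 → v_1 → … → v_2 = j of Σ_t A[v_t][v_{t+1}]. For example, for (i, j) = (0, 2) we minimise over 3 possible intermediate vertex sequences; the minimum is 3, attained along the walk 0 → 0 → 2.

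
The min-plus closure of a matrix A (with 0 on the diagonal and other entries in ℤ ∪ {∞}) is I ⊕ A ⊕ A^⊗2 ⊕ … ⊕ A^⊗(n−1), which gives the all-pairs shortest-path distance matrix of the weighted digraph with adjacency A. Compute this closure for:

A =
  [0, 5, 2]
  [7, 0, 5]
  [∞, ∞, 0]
Closure =
  [0, 5, 2]
  [7, 0, 5]
  [∞, ∞, 0]

This is the Floyd-Warshall all-pairs shortest-path computation. For each intermediate vertex k = 0, 1, …, 2, update dist[i][j] ← min(dist[i][j], dist[i][k] + dist[k][j]). The final matrix gives, for each (i, j), the minimum total weight of any directed path from i to j (possibly empty when i = j).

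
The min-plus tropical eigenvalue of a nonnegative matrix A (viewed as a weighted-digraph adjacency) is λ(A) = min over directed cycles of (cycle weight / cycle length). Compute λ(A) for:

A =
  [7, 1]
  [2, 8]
λ(A) = 3/2

Enumerate directed cycles and compute their means (weight / length). Sample:
  cycle 0 → 0: weight = 7, length = 1, mean = 7/1 ≈ 7.000
  cycle 1 → 1: weight = 8, length = 1, mean = 8/1 ≈ 8.000
  cycle 0 → 1 → 0: weight = 3, length = 2, mean = 3/2 ≈ 1.500
  cycle 1 → 0 → 1: weight = 3, length = 2, mean = 3/2 ≈ 1.500
Minimum mean = 1.500, attained e.g. along the cycle 0 → 1 → 0 with weight 3 and length 2. So λ(A) = 3/2 = 3/2.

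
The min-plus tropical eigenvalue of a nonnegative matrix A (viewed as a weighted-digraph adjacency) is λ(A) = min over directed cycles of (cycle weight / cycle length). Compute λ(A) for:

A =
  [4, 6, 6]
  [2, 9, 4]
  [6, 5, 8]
λ(A) = 4

Enumerate directed cycles and compute their means (weight / length). Sample:
  cycle 0 → 0: weight = 4, length = 1, mean = 4/1 ≈ 4.000
  cycle 1 → 1: weight = 9, length = 1, mean = 9/1 ≈ 9.000
  cycle 2 → 2: weight = 8, length = 1, mean = 8/1 ≈ 8.000
  cycle 0 → 1 → 0: weight = 8, length = 2, mean = 8/2 ≈ 4.000
  cycle 0 → 2 → 0: weight = 12, length = 2, mean = 12/2 ≈ 6.000
  cycle 1 → 0 → 1: weight = 8, length = 2, mean = 8/2 ≈ 4.000
Minimum mean = 4.000, attained e.g. along the cycle 0 → 0 with weight 4 and length 1. So λ(A) = 4/1 = 4.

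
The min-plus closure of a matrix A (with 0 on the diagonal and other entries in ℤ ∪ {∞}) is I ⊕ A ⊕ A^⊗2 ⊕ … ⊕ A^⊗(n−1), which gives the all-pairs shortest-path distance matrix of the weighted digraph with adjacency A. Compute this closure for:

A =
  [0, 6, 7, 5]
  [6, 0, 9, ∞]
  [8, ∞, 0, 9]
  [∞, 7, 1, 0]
Closure =
  [0, 6, 6, 5]
  [6, 0, 9, 11]
  [8, 14, 0, 9]
  [9, 7, 1, 0]

This is the Floyd-Warshall all-pairs shortest-path computation. For each intermediate vertex k = 0, 1, …, 3, update dist[i][j] ← min(dist[i][j], dist[i][k] + dist[k][j]). The final matrix gives, for each (i, j), the minimum total weight of any directed path from i to j (possibly empty when i = j).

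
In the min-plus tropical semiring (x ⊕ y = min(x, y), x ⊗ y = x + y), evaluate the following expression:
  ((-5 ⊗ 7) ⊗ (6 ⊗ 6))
((-5 ⊗ 7) ⊗ (6 ⊗ 6)) = 14

Expand innermost to outermost. Recall ⊕ takes the minimum of its arguments and ⊗ takes their sum. Working out the expression ((-5 ⊗ 7) ⊗ (6 ⊗ 6)) gives 14.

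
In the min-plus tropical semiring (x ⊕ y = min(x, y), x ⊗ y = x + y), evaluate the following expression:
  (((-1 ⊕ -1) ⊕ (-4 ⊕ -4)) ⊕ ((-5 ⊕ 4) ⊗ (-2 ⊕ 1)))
(((-1 ⊕ -1) ⊕ (-4 ⊕ -4)) ⊕ ((-5 ⊕ 4) ⊗ (-2 ⊕ 1))) = -7

Expand innermost to outermost. Recall ⊕ takes the minimum of its arguments and ⊗ takes their sum. Working out the expression (((-1 ⊕ -1) ⊕ (-4 ⊕ -4)) ⊕ ((-5 ⊕ 4) ⊗ (-2 ⊕ 1))) gives -7.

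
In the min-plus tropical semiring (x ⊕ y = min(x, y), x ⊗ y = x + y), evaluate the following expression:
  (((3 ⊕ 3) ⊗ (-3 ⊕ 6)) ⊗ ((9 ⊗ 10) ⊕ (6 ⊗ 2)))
(((3 ⊕ 3) ⊗ (-3 ⊕ 6)) ⊗ ((9 ⊗ 10) ⊕ (6 ⊗ 2))) = 8

Expand innermost to outermost. Recall ⊕ takes the minimum of its arguments and ⊗ takes their sum. Working out the expression (((3 ⊕ 3) ⊗ (-3 ⊕ 6)) ⊗ ((9 ⊗ 10) ⊕ (6 ⊗ 2))) gives 8.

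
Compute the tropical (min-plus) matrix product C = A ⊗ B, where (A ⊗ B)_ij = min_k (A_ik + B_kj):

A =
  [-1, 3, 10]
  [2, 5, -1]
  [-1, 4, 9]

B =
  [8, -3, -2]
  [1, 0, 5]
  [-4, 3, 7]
A ⊗ B =
  [4, -4, -3]
  [-5, -1, 0]
  [5, -4, -3]

Apply the min-plus product entry-by-entry:
  C[0][0] = min over k of (A[0][0] + B[0][0] = -1 + 8 = 7, A[0][1] + B[1][0] = 3 + 1 = 4, A[0][2] + B[2][0] = 10 + -4 = 6) = 4 (attained at k = 1)
  C[0][1] = min over k of (A[0][0] + B[0][1] = -1 + -3 = -4, A[0][1] + B[1][1] = 3 + 0 = 3, A[0][2] + B[2][1] = 10 + 3 = 13) = -4 (attained at k = 0)
  C[0][2] = min over k of (A[0][0] + B[0][2] = -1 + -2 = -3, A[0][1] + B[1][2] = 3 + 5 = 8, A[0][2] + B[2][2] = 10 + 7 = 17) = -3 (attained at k = 0)
  C[1][0] = min over k of (A[1][0] + B[0][0] = 2 + 8 = 10, A[1][1] + B[1][0] = 5 + 1 = 6, A[1][2] + B[2][0] = -1 + -4 = -5) = -5 (attained at k = 2)
  C[1][1] = min over k of (A[1][0] + B[0][1] = 2 + -3 = -1, A[1][1] + B[1][1] = 5 + 0 = 5, A[1][2] + B[2][1] = -1 + 3 = 2) = -1 (attained at k = 0)
  C[1][2] = min over k of (A[1][0] + B[0][2] = 2 + -2 = 0, A[1][1] + B[1][2] = 5 + 5 = 10, A[1][2] + B[2][2] = -1 + 7 = 6) = 0 (attained at k = 0)
  C[2][0] = min over k of (A[2][0] + B[0][0] = -1 + 8 = 7, A[2][1] + B[1][0] = 4 + 1 = 5, A[2][2] + B[2][0] = 9 + -4 = 5) = 5 (attained at k = 1)
  C[2][1] = min over k of (A[2][0] + B[0][1] = -1 + -3 = -4, A[2][1] + B[1][1] = 4 + 0 = 4, A[2][2] + B[2][1] = 9 + 3 = 12) = -4 (attained at k = 0)
  C[2][2] = min over k of (A[2][0] + B[0][2] = -1 + -2 = -3, A[2][1] + B[1][2] = 4 + 5 = 9, A[2][2] + B[2][2] = 9 + 7 = 16) = -3 (attained at k = 0)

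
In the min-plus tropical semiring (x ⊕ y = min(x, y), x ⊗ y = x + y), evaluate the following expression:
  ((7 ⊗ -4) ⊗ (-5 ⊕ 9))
((7 ⊗ -4) ⊗ (-5 ⊕ 9)) = -2

Expand innermost to outermost. Recall ⊕ takes the minimum of its arguments and ⊗ takes their sum. Working out the expression ((7 ⊗ -4) ⊗ (-5 ⊕ 9)) gives -2.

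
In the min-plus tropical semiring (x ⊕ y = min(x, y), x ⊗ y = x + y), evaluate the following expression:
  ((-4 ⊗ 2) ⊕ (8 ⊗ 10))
((-4 ⊗ 2) ⊕ (8 ⊗ 10)) = -2

Expand innermost to outermost. Recall ⊕ takes the minimum of its arguments and ⊗ takes their sum. Working out the expression ((-4 ⊗ 2) ⊕ (8 ⊗ 10)) gives -2.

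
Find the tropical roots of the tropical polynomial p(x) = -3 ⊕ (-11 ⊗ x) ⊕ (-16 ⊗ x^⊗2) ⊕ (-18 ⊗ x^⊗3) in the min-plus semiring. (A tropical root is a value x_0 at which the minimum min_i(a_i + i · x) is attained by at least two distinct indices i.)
Roots: {2, 5, 8}

Each tropical root is a break point of the lower envelope of the lines y = a_i + i · x (there are 4 lines, with slopes 0, 1, ..., 3). Only the lines that attain the minimum somewhere contribute to roots; other lines are dominated. Here the surviving (envelope) indices are i = 3, i = 2, i = 1, i = 0.
Intersections between consecutive envelope lines give the roots: for adjacent envelope indices i < j the intersection is x = (a_i − a_j) / (j − i). Reading off the sorted break points: {2, 5, 8}.
Verification: at each break x_0, at least two indices attain the minimum of min_i(a_i + i · x_0).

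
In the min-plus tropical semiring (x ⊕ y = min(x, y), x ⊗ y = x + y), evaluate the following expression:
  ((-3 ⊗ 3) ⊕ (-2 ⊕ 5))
((-3 ⊗ 3) ⊕ (-2 ⊕ 5)) = -2

Expand innermost to outermost. Recall ⊕ takes the minimum of its arguments and ⊗ takes their sum. Working out the expression ((-3 ⊗ 3) ⊕ (-2 ⊕ 5)) gives -2.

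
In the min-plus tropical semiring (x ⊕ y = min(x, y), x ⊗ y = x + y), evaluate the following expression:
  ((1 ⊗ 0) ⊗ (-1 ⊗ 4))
((1 ⊗ 0) ⊗ (-1 ⊗ 4)) = 4

Expand innermost to outermost. Recall ⊕ takes the minimum of its arguments and ⊗ takes their sum. Working out the expression ((1 ⊗ 0) ⊗ (-1 ⊗ 4)) gives 4.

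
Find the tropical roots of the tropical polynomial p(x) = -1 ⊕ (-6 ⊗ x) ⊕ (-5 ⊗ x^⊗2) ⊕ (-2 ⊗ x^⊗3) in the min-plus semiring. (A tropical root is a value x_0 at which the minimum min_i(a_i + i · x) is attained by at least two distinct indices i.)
Roots: {-3, -1, 5}

Each tropical root is a break point of the lower envelope of the lines y = a_i + i · x (there are 4 lines, with slopes 0, 1, ..., 3). Only the lines that attain the minimum somewhere contribute to roots; other lines are dominated. Here the surviving (envelope) indices are i = 3, i = 2, i = 1, i = 0.
Intersections between consecutive envelope lines give the roots: for adjacent envelope indices i < j the intersection is x = (a_i − a_j) / (j − i). Reading off the sorted break points: {-3, -1, 5}.
Verification: at each break x_0, at least two indices attain the minimum of min_i(a_i + i · x_0).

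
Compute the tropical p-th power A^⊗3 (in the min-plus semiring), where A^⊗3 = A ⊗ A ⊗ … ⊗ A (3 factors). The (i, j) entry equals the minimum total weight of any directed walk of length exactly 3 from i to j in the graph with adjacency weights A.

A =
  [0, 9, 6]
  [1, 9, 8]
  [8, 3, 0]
A^⊗3 =
  [0, 9, 6]
  [1, 10, 7]
  [4, 3, 0]

Each entry (A^⊗3)_ij equals the minimum over all length-3 walks i = v_0 → v_1 → … → v_3 = j of Σ_t A[v_t][v_{t+1}]. For example, for (i, j) = (0, 2) we minimise over 9 possible intermediate vertex sequences; the minimum is 6, attained along the walk 0 → 0 → 0 → 2.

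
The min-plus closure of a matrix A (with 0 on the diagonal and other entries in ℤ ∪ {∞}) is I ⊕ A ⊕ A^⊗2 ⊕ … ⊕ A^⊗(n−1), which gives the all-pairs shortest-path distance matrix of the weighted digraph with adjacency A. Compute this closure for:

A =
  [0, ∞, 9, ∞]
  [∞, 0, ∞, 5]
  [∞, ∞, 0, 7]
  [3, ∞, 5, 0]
Closure =
  [0, ∞, 9, 16]
  [8, 0, 10, 5]
  [10, ∞, 0, 7]
  [3, ∞, 5, 0]

This is the Floyd-Warshall all-pairs shortest-path computation. For each intermediate vertex k = 0, 1, …, 3, update dist[i][j] ← min(dist[i][j], dist[i][k] + dist[k][j]). The final matrix gives, for each (i, j), the minimum total weight of any directed path from i to j (possibly empty when i = j).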